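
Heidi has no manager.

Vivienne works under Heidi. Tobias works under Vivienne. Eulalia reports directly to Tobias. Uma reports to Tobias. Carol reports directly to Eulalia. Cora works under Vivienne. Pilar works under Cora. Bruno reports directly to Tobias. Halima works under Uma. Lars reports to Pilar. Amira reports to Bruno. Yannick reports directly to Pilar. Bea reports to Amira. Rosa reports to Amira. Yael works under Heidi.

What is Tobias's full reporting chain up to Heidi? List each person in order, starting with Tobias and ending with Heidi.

Tobias reports to Vivienne. Vivienne reports to Heidi. Heidi is at the top.

Tobias -> Vivienne -> Heidi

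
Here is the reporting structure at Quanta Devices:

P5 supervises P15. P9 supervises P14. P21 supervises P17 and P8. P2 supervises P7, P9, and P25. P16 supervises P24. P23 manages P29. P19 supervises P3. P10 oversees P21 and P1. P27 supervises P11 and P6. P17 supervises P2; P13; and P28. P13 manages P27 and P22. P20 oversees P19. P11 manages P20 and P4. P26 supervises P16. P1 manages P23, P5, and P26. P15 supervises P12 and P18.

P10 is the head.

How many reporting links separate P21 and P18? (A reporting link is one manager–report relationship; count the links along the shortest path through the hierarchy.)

P21 is 1 level below P10, and P18 is 4 levels below P10 (their lowest common manager). The shortest path runs up from P21 to P10 and back down to P18: 1 + 4 = 5 links.

5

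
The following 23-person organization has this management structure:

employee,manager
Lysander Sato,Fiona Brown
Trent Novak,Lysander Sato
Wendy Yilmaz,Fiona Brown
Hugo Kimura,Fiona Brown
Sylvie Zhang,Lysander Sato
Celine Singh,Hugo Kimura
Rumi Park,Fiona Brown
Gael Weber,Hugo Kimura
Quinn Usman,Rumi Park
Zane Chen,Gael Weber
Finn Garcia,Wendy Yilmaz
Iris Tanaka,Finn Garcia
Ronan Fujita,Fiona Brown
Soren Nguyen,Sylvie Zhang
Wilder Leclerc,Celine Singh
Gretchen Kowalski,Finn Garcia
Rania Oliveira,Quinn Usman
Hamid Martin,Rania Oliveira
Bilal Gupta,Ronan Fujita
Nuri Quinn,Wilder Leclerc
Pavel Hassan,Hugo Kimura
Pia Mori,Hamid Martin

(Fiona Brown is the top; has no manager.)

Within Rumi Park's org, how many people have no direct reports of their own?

The only person in Rumi Park's organization with no one reporting to them is Pia Mori. That is 1.

1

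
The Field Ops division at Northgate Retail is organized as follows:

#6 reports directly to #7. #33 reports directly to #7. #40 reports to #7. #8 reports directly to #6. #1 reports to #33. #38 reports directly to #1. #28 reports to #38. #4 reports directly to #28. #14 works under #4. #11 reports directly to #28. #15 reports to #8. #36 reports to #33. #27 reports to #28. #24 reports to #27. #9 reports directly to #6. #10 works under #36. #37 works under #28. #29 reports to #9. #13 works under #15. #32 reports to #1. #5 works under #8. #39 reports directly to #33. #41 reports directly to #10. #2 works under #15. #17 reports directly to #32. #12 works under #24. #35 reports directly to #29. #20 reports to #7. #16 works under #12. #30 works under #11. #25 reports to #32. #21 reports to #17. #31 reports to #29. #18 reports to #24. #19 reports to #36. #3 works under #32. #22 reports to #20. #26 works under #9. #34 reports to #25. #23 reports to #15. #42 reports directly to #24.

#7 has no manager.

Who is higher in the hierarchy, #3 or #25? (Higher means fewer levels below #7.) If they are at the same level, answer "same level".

same level

Both #3 and #25 are 4 levels below #7.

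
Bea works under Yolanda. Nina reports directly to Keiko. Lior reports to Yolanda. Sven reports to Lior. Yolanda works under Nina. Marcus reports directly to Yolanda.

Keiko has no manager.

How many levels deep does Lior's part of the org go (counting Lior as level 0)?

1

The longest chain under Lior runs Lior → Sven, which is 1 level below Lior.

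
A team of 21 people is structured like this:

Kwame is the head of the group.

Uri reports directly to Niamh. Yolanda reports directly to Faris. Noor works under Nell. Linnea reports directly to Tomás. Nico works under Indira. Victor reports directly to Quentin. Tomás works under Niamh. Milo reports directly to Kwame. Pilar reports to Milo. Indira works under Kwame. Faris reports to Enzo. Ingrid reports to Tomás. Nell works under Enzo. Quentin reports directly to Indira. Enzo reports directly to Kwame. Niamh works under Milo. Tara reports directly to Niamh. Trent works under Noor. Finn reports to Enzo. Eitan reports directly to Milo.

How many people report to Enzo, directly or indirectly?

Enzo directly manages Finn, Faris, Nell. Finn has no reports. Under Faris: Yolanda (1). Under Nell: Noor, Trent (2). So Enzo's organization is 3 direct reports plus everyone under them: 1 + 2 + 3 = 6.

6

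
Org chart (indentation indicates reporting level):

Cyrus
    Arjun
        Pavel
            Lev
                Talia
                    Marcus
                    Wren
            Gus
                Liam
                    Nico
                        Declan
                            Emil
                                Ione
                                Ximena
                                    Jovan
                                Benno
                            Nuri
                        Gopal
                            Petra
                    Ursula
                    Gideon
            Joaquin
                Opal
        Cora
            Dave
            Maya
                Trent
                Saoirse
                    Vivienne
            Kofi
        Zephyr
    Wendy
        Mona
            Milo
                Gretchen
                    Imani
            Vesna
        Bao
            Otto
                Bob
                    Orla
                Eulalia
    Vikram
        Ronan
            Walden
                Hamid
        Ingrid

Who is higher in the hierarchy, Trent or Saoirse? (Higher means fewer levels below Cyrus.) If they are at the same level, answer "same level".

Both Trent and Saoirse are 4 levels below Cyrus.

same level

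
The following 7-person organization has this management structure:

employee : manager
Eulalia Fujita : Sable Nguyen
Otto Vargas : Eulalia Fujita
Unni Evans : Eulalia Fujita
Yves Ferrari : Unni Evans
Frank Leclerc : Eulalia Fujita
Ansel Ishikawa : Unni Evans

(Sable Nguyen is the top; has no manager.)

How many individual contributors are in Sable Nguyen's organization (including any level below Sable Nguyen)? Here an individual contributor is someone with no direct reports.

The people in Sable Nguyen's organization with no one reporting to them are Frank Leclerc, Ansel Ishikawa, Yves Ferrari, Otto Vargas. That is 4.

4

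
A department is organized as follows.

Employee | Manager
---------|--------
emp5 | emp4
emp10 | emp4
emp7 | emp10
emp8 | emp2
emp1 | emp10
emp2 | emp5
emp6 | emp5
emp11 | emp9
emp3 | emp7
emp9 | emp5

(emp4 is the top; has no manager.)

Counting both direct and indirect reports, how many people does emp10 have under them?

emp10 directly manages emp1, emp7. emp1 has no reports. Under emp7: emp3 (1). So emp10's organization is 2 direct reports plus everyone under them: 1 + 2 = 3.

3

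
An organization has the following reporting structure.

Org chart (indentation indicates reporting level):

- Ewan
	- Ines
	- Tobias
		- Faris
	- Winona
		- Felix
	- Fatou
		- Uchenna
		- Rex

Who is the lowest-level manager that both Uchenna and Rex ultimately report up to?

Fatou

Uchenna's chain of managers is Fatou, Ewan. Rex's chain of managers is Fatou, Ewan. The first manager that appears in both chains is Fatou.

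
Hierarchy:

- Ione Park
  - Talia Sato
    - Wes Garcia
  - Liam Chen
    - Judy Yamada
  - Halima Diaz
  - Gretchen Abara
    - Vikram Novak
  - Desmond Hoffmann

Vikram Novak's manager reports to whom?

Vikram Novak reports to Gretchen Abara, and Gretchen Abara reports to Ione Park. So Vikram Novak's skip-level manager is Ione Park.

Ione Park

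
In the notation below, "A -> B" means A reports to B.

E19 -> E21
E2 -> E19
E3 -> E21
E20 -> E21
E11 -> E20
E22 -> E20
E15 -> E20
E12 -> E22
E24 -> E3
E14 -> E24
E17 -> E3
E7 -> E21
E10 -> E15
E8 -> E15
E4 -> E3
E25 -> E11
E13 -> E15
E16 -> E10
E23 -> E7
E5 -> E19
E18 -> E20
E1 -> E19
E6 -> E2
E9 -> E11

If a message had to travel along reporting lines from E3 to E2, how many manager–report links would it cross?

3

E3 is 1 level below E21, and E2 is 2 levels below E21 (their lowest common manager). The shortest path runs up from E3 to E21 and back down to E2: 1 + 2 = 3 links.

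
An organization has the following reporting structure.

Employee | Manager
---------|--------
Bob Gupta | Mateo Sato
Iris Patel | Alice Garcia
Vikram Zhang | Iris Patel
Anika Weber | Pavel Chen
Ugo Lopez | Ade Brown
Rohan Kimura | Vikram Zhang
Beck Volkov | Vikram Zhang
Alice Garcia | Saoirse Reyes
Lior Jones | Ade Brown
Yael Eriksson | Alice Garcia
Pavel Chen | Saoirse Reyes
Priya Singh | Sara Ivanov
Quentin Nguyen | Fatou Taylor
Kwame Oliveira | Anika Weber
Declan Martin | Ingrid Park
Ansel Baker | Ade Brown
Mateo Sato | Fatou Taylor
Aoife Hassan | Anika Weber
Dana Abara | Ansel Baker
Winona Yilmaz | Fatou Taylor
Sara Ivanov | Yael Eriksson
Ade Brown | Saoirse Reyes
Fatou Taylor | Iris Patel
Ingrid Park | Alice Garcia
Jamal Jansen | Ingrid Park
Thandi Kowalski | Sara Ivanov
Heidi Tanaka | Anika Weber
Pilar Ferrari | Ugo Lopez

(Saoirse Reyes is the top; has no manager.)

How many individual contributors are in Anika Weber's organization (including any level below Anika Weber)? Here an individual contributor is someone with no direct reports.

The people in Anika Weber's organization with no one reporting to them are Aoife Hassan, Kwame Oliveira, Heidi Tanaka. That is 3.

3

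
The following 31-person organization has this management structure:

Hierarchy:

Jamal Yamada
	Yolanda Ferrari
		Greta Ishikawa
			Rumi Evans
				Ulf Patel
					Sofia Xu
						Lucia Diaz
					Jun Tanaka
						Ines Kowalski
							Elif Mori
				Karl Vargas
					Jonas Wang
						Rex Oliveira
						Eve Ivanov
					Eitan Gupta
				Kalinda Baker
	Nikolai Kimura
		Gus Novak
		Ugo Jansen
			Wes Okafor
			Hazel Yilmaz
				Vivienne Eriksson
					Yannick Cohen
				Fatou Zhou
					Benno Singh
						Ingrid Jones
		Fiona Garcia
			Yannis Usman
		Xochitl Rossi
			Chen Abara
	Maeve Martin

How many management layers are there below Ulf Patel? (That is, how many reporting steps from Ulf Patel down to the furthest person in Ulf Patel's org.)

3

The longest chain under Ulf Patel runs Ulf Patel → Jun Tanaka → Ines Kowalski → Elif Mori, which is 3 levels below Ulf Patel.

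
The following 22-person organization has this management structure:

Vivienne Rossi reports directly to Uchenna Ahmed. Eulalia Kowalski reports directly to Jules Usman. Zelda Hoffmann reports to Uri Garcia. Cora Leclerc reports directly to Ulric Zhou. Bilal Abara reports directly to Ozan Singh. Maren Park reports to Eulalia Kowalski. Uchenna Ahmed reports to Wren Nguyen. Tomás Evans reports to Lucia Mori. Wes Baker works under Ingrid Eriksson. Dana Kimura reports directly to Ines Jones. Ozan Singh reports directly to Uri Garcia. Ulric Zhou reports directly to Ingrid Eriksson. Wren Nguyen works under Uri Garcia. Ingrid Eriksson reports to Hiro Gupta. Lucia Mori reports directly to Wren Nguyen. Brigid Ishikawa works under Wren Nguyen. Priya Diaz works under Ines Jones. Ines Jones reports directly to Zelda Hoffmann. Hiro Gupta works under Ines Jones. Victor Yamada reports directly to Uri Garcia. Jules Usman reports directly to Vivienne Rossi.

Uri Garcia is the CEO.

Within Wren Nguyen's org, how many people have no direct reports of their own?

3

The people in Wren Nguyen's organization with no one reporting to them are Maren Park, Brigid Ishikawa, Tomás Evans. That is 3.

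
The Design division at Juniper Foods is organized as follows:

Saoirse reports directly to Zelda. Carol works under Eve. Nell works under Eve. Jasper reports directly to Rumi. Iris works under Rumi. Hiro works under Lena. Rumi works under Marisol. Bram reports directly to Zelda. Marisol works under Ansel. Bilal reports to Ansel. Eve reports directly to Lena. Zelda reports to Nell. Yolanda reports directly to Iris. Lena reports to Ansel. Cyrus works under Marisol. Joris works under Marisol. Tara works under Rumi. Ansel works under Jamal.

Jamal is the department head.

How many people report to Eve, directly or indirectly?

Eve directly manages Nell, Carol. Under Nell: Zelda, Saoirse, Bram (3). Carol has no reports. So Eve's organization is 2 direct reports plus everyone under them: 4 + 1 = 5.

5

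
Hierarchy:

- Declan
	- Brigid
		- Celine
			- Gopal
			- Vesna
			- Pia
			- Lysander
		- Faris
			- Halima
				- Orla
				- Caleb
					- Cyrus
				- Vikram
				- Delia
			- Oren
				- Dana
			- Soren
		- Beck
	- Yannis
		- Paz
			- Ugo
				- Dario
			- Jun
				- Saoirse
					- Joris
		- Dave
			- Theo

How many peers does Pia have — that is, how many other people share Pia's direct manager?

3

Pia reports to Celine. Celine's other direct reports are Gopal, Vesna, Lysander — 3 peers.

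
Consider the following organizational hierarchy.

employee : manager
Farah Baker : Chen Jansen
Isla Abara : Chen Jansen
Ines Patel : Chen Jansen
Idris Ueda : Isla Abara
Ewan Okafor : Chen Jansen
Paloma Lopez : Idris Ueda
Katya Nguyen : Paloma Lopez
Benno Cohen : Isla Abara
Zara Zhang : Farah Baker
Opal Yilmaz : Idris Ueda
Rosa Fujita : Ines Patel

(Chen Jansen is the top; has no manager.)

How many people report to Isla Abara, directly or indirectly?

5

Isla Abara directly manages Idris Ueda, Benno Cohen. Under Idris Ueda: Opal Yilmaz, Paloma Lopez, Katya Nguyen (3). Benno Cohen has no reports. So Isla Abara's organization is 2 direct reports plus everyone under them: 4 + 1 = 5.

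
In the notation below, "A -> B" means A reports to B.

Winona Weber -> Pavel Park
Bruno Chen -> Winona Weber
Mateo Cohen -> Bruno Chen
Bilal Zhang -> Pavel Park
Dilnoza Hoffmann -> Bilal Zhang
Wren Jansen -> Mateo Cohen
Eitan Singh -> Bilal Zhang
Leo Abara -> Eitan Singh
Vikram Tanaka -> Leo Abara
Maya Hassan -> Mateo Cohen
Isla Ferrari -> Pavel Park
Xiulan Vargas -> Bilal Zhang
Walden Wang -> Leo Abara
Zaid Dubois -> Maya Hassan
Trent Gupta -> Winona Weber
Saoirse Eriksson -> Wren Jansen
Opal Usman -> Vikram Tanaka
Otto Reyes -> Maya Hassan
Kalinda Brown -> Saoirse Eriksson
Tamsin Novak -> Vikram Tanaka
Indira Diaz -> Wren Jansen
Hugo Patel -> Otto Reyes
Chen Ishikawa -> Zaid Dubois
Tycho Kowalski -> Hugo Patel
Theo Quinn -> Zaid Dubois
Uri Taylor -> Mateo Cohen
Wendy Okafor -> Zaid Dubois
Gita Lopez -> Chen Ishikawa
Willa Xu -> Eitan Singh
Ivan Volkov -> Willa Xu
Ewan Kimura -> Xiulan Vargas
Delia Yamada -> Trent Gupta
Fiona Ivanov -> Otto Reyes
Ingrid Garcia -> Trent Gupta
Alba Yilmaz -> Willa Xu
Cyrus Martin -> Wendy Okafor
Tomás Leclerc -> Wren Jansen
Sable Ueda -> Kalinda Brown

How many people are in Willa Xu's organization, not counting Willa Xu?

Willa Xu directly manages Ivan Volkov, Alba Yilmaz. Ivan Volkov has no reports. Alba Yilmaz has no reports. So Willa Xu's organization is 2 direct reports plus everyone under them: 1 + 1 = 2.

2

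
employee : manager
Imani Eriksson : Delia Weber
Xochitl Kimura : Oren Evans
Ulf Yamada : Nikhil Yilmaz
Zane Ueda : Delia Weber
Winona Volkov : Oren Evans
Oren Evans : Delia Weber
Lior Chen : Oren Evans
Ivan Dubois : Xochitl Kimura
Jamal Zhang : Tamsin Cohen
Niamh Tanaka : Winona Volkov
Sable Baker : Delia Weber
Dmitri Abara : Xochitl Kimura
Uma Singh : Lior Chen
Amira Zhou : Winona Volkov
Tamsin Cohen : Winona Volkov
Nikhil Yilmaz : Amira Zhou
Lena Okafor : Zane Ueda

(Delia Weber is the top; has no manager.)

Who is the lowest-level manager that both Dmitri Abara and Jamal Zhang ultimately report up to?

Oren Evans

Dmitri Abara's chain of managers is Xochitl Kimura, Oren Evans, Delia Weber. Jamal Zhang's chain of managers is Tamsin Cohen, Winona Volkov, Oren Evans, Delia Weber. The first manager that appears in both chains is Oren Evans.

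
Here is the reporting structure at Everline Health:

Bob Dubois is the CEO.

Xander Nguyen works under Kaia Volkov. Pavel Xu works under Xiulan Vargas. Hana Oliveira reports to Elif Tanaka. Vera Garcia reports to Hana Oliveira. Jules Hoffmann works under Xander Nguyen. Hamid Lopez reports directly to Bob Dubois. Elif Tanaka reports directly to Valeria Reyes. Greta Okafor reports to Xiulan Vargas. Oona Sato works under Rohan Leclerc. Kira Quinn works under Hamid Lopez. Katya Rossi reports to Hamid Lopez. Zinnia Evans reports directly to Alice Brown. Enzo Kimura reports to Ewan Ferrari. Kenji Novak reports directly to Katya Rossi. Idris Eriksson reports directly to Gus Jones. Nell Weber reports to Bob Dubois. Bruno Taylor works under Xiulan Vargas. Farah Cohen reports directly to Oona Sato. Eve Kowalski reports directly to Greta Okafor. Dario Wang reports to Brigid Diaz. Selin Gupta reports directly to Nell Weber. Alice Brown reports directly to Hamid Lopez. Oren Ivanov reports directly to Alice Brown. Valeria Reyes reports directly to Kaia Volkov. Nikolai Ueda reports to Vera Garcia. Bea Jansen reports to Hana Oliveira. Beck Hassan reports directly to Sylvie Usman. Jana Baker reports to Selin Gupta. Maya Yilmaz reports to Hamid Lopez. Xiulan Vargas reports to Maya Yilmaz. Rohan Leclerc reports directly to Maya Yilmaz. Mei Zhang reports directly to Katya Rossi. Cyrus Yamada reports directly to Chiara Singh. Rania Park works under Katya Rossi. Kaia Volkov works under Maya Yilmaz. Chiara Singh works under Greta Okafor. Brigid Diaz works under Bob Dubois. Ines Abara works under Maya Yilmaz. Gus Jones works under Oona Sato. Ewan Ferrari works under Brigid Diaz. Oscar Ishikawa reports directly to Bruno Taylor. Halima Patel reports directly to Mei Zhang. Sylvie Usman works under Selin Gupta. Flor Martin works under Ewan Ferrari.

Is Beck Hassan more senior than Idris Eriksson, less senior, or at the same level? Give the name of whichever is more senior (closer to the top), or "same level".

Beck Hassan is 4 levels below Bob Dubois; Idris Eriksson is 6. Beck Hassan is higher.

Beck Hassan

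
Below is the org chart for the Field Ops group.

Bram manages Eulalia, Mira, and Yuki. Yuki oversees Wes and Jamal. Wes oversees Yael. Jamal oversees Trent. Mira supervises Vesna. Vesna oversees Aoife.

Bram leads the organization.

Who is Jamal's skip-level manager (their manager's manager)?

Bram

Jamal reports to Yuki, and Yuki reports to Bram. So Jamal's skip-level manager is Bram.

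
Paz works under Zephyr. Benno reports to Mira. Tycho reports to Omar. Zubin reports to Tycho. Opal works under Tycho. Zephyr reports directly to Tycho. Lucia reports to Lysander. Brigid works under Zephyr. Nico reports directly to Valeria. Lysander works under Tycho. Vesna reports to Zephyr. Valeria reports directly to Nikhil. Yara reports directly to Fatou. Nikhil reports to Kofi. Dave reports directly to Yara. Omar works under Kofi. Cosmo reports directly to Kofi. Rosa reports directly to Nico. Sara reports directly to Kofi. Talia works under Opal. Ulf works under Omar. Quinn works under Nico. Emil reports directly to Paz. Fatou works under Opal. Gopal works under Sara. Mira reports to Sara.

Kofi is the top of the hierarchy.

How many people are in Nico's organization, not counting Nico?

Nico directly manages Rosa, Quinn. Rosa has no reports. Quinn has no reports. So Nico's organization is 2 direct reports plus everyone under them: 1 + 1 = 2.

2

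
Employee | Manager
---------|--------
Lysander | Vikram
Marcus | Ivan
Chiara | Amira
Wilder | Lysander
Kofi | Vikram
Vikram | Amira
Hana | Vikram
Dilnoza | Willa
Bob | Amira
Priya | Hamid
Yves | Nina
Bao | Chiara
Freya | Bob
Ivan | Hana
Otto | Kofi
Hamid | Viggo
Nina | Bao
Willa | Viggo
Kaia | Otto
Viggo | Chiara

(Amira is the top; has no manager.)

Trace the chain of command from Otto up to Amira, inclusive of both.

Otto reports to Kofi. Kofi reports to Vikram. Vikram reports to Amira. Amira is at the top.

Otto -> Kofi -> Vikram -> Amira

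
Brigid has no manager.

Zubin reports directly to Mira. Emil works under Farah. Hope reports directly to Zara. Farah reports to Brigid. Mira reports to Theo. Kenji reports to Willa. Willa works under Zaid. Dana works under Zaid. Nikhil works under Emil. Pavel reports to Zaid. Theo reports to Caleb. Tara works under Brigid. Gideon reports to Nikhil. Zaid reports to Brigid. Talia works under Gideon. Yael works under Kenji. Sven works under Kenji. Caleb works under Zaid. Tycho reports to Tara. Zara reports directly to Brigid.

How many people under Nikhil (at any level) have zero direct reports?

1

The only person in Nikhil's organization with no one reporting to them is Talia. That is 1.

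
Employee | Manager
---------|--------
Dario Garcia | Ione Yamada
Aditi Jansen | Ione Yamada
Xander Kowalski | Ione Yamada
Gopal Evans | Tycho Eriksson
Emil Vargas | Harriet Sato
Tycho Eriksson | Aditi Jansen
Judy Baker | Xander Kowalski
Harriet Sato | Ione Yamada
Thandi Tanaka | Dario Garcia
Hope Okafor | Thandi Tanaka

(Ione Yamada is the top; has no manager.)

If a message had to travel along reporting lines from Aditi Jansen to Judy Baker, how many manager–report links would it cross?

3

Aditi Jansen is 1 level below Ione Yamada, and Judy Baker is 2 levels below Ione Yamada (their lowest common manager). The shortest path runs up from Aditi Jansen to Ione Yamada and back down to Judy Baker: 1 + 2 = 3 links.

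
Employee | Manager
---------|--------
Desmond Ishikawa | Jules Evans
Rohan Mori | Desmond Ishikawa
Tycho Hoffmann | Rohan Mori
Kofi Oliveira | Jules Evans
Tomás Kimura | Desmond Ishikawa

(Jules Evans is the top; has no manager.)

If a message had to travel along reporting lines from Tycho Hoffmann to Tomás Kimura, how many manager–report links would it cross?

3

Tycho Hoffmann is 2 levels below Desmond Ishikawa, and Tomás Kimura is 1 level below Desmond Ishikawa (their lowest common manager). The shortest path runs up from Tycho Hoffmann to Desmond Ishikawa and back down to Tomás Kimura: 2 + 1 = 3 links.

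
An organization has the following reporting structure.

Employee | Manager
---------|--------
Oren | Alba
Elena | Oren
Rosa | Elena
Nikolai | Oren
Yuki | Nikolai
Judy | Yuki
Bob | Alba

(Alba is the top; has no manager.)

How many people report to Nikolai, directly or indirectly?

2

Nikolai directly manages Yuki. Under Yuki: Judy (1). That's 2 in total.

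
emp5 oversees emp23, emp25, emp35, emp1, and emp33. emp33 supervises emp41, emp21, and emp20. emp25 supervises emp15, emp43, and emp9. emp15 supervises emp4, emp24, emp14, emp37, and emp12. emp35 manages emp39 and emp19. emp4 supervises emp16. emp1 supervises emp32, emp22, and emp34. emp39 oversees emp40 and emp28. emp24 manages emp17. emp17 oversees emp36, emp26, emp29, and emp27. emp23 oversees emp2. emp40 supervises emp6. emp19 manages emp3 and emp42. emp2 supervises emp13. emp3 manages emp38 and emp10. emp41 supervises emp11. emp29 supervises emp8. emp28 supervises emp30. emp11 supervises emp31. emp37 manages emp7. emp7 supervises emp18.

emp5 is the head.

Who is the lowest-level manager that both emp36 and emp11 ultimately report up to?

emp36's chain of managers is emp17, emp24, emp15, emp25, emp5. emp11's chain of managers is emp41, emp33, emp5. The first manager that appears in both chains is emp5.

emp5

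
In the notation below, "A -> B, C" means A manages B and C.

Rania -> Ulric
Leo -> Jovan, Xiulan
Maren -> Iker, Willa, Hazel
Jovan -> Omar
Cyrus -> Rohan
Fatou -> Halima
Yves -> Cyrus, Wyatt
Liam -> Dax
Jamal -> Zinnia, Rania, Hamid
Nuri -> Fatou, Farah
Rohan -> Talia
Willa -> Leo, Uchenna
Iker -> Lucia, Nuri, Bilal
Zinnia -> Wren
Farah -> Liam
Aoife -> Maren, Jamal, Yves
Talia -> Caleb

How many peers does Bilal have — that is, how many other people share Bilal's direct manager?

2

Bilal reports to Iker. Iker's other direct reports are Lucia, Nuri — 2 peers.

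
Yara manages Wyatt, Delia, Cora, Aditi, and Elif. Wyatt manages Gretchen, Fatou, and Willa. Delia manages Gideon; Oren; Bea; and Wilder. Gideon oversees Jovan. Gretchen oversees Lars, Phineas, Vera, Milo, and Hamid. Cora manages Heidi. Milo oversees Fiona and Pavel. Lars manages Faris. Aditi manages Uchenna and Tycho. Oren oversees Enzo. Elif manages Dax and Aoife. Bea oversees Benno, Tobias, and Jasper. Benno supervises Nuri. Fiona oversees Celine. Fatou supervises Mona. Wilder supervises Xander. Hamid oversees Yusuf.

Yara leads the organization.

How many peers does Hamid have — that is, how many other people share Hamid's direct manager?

Hamid reports to Gretchen. Gretchen's other direct reports are Milo, Lars, Vera, Phineas — 4 peers.

4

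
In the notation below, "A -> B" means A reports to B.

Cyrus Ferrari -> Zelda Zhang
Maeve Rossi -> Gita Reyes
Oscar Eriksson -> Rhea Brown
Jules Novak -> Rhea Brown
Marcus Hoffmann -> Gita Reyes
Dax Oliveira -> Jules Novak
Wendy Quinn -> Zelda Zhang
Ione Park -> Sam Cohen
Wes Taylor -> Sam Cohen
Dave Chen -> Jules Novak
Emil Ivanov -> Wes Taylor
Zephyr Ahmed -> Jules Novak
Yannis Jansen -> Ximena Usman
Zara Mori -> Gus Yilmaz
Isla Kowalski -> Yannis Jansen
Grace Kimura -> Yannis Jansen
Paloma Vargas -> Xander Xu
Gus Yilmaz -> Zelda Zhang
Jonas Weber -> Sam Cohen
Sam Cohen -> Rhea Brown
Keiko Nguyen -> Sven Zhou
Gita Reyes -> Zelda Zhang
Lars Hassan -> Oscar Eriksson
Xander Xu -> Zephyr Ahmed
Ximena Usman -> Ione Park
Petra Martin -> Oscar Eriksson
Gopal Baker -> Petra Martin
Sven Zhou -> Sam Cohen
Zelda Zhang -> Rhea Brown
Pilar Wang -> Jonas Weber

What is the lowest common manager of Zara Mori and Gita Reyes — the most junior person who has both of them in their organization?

Zelda Zhang

Zara Mori's chain of managers is Gus Yilmaz, Zelda Zhang, Rhea Brown. Gita Reyes's chain of managers is Zelda Zhang, Rhea Brown. The first manager that appears in both chains is Zelda Zhang.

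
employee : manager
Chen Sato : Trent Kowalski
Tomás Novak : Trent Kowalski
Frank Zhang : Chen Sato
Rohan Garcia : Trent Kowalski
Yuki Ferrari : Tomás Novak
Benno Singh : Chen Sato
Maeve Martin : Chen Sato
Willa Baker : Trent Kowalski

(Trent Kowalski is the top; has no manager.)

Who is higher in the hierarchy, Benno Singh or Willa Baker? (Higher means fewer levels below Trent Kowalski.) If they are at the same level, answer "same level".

Willa Baker

Benno Singh is 2 levels below Trent Kowalski; Willa Baker is 1. Willa Baker is higher.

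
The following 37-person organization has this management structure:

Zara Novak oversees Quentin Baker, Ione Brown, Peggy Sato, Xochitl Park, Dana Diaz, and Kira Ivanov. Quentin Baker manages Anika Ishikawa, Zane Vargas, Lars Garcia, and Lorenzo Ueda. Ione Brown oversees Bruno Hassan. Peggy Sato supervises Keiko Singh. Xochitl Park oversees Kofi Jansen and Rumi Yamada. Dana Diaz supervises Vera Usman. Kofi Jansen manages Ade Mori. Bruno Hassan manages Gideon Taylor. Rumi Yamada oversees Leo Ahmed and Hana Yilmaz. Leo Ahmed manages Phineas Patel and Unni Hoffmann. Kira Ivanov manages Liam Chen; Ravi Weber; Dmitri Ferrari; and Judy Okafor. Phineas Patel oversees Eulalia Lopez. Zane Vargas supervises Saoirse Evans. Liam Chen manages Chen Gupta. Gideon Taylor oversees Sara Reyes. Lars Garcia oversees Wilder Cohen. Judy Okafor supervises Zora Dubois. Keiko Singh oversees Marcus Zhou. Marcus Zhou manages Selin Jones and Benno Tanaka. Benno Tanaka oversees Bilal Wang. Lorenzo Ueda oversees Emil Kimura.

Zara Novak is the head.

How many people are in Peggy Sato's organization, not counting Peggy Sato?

Peggy Sato directly manages Keiko Singh. Under Keiko Singh: Marcus Zhou, Benno Tanaka, Bilal Wang, Selin Jones (4). That's 5 in total.

5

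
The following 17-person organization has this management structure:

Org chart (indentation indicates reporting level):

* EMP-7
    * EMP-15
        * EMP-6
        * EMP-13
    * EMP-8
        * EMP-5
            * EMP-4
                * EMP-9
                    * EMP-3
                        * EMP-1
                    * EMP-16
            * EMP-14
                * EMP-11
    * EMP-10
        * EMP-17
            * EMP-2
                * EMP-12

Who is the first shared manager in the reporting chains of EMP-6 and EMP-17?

EMP-6's chain of managers is EMP-15, EMP-7. EMP-17's chain of managers is EMP-10, EMP-7. The first manager that appears in both chains is EMP-7.

EMP-7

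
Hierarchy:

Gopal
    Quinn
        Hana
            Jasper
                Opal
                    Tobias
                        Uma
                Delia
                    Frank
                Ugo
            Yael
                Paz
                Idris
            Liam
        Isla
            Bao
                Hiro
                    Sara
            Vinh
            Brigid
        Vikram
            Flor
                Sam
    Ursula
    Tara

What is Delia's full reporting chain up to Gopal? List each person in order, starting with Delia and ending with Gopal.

Delia -> Jasper -> Hana -> Quinn -> Gopal

Delia reports to Jasper. Jasper reports to Hana. Hana reports to Quinn. Quinn reports to Gopal. Gopal is at the top.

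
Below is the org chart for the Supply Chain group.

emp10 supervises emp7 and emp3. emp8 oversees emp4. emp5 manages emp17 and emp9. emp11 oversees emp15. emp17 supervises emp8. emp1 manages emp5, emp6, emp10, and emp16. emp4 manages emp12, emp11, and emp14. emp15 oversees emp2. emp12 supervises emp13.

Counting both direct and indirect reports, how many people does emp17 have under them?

8

emp17 directly manages emp8. Under emp8: emp4, emp14, emp11, emp15, emp2, emp12, emp13 (7). That's 8 in total.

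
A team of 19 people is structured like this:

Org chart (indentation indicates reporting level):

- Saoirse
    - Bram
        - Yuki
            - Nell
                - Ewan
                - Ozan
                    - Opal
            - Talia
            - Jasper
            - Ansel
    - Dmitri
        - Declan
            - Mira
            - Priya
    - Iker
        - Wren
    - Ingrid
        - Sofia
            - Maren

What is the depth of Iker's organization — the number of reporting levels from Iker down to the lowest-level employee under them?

1

The longest chain under Iker runs Iker → Wren, which is 1 level below Iker.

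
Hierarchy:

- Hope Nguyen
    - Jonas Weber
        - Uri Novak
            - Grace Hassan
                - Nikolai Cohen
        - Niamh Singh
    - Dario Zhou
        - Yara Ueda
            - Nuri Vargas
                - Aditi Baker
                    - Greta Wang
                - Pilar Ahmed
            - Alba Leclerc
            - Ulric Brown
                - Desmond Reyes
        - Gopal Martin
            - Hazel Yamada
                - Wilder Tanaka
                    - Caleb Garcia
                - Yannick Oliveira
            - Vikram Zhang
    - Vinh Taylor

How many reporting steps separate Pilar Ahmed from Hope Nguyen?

Chain from Pilar Ahmed up to Hope Nguyen: Pilar Ahmed → Nuri Vargas → Yara Ueda → Dario Zhou → Hope Nguyen. That is 4 steps up, so Pilar Ahmed is 4 levels below Hope Nguyen.

4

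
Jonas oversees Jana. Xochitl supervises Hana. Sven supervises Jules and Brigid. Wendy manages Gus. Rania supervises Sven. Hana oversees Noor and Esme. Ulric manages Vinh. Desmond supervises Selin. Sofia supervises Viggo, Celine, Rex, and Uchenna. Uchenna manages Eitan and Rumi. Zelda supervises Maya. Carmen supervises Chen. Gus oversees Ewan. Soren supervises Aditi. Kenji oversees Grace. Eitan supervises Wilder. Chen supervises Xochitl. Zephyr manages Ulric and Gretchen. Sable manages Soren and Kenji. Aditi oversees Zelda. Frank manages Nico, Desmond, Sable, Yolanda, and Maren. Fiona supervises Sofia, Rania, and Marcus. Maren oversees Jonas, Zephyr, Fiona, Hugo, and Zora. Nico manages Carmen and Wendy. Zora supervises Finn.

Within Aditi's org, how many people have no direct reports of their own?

The only person in Aditi's organization with no one reporting to them is Maya. That is 1.

1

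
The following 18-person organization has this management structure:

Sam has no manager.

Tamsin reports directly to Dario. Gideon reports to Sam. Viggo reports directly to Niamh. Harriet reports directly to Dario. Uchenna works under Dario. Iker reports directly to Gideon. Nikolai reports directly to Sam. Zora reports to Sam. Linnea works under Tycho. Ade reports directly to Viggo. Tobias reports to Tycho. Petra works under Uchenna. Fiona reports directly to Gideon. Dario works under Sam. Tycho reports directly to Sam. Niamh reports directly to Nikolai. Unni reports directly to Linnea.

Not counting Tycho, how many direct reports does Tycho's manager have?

4

Tycho reports to Sam. Sam's other direct reports are Zora, Gideon, Nikolai, Dario — 4 peers.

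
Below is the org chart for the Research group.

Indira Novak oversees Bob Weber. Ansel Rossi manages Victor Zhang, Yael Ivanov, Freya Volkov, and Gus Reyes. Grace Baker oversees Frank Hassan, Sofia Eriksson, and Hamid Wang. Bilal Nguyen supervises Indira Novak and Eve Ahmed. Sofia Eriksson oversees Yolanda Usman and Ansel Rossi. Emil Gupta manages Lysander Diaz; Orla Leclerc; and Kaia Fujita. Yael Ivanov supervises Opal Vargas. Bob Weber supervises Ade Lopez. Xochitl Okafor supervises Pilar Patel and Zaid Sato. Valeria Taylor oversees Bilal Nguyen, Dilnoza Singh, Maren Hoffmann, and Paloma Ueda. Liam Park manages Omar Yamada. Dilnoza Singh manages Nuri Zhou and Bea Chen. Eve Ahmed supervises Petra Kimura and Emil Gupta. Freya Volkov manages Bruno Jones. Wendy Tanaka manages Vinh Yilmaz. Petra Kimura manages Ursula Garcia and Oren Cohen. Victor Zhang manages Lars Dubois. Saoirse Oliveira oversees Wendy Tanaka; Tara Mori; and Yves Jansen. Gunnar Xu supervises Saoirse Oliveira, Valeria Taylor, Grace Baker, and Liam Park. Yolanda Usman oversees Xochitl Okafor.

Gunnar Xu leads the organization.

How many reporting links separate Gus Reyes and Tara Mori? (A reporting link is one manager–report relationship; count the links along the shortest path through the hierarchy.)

Gus Reyes is 4 levels below Gunnar Xu, and Tara Mori is 2 levels below Gunnar Xu (their lowest common manager). The shortest path runs up from Gus Reyes to Gunnar Xu and back down to Tara Mori: 4 + 2 = 6 links.

6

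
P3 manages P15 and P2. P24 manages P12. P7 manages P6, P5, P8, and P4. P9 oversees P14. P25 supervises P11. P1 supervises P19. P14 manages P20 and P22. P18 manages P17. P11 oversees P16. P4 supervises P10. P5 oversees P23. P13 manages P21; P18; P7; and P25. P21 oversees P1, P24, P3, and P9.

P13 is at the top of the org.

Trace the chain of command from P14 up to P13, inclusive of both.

P14 reports to P9. P9 reports to P21. P21 reports to P13. P13 is at the top.

P14 -> P9 -> P21 -> P13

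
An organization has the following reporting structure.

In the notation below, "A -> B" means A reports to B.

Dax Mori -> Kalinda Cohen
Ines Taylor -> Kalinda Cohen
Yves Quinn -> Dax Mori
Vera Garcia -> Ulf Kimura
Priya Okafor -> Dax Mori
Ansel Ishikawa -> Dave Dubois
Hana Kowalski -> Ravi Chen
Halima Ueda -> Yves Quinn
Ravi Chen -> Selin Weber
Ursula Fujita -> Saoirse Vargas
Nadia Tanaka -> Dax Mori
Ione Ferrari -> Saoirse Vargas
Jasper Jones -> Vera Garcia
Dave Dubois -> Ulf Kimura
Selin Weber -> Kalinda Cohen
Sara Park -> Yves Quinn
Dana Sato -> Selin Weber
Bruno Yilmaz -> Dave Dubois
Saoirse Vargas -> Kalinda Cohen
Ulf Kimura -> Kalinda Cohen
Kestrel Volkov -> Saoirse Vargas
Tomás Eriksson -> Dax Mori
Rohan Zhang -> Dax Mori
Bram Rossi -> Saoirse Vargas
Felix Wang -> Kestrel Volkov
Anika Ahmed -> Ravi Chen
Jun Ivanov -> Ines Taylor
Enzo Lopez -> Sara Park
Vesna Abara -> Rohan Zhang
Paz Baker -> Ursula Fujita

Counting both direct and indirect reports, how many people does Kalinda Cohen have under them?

30

Kalinda Cohen directly manages Dax Mori, Saoirse Vargas, Selin Weber, Ines Taylor, Ulf Kimura. Under Dax Mori: Priya Okafor, Yves Quinn, Halima Ueda, Sara Park, Enzo Lopez, Tomás Eriksson, Nadia Tanaka, Rohan Zhang, Vesna Abara (9). Under Saoirse Vargas: Kestrel Volkov, Felix Wang, Ione Ferrari, Ursula Fujita, Paz Baker, Bram Rossi (6). Under Selin Weber: Dana Sato, Ravi Chen, Hana Kowalski, Anika Ahmed (4). Under Ines Taylor: Jun Ivanov (1). Under Ulf Kimura: Dave Dubois, Ansel Ishikawa, Bruno Yilmaz, Vera Garcia, Jasper Jones (5). So Kalinda Cohen's organization is 5 direct reports plus everyone under them: 10 + 7 + 5 + 2 + 6 = 30.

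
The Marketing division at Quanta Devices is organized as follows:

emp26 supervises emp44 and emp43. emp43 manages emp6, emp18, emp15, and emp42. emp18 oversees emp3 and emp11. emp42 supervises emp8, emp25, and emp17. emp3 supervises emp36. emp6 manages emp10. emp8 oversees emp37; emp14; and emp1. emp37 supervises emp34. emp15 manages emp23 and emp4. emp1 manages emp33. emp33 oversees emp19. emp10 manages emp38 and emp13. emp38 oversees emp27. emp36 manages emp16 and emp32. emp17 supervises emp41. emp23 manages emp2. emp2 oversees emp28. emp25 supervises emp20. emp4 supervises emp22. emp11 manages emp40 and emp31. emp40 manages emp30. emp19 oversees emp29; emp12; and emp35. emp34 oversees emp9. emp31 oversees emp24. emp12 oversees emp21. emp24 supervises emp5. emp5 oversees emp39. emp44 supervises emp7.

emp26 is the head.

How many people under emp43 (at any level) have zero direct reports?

The people in emp43's organization with no one reporting to them are emp22, emp28, emp13, emp27, emp20, emp41, emp35, emp21, emp29, emp9, emp14, emp39, emp30, emp32, emp16. That is 15.

15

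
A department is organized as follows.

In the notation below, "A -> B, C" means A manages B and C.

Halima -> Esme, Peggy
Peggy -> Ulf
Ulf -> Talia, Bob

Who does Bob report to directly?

Ulf

Bob reports directly to Ulf.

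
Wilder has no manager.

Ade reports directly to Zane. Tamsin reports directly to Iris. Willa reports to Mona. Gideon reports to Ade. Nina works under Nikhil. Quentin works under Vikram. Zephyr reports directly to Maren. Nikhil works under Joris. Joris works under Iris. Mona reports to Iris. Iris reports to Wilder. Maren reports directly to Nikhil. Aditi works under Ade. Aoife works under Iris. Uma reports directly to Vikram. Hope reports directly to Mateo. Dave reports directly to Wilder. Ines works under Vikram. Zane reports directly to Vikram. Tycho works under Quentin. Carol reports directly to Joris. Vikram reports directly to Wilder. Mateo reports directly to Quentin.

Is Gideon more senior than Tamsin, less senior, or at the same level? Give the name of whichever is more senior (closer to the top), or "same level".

Gideon is 4 levels below Wilder; Tamsin is 2. Tamsin is higher.

Tamsin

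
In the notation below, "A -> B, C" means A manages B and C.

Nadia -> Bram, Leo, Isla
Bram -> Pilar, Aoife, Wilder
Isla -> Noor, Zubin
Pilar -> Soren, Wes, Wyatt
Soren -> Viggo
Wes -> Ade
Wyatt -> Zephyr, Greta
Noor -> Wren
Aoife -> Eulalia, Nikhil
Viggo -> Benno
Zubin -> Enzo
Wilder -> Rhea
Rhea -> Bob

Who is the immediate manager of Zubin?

Zubin reports directly to Isla.

Isla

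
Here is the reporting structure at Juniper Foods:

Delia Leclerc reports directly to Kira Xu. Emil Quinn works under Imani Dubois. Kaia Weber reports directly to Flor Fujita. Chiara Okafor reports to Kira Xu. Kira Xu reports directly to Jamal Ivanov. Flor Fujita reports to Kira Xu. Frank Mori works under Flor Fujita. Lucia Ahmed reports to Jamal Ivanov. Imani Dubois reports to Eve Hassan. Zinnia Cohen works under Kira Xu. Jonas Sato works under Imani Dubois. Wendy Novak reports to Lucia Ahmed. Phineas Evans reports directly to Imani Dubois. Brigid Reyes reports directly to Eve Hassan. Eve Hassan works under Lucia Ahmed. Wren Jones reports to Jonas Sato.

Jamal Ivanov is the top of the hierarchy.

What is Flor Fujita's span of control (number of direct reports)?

Flor Fujita directly manages Frank Mori, Kaia Weber. That is 2 direct reports.

2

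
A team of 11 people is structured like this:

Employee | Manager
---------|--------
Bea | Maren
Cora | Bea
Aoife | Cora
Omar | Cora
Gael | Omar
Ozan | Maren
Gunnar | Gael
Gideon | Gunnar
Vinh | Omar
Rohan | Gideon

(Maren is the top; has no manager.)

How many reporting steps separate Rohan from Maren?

Chain from Rohan up to Maren: Rohan → Gideon → Gunnar → Gael → Omar → Cora → Bea → Maren. That is 7 steps up, so Rohan is 7 levels below Maren.

7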